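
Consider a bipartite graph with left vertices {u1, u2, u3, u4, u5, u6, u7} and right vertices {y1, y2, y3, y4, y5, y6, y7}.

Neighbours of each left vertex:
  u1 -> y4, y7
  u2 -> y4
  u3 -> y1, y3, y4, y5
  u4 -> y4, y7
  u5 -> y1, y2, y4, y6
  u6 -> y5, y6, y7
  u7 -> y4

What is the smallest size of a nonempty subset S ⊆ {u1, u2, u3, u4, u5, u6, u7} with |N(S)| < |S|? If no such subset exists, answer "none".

Take S = {u2, u7}. Its neighbourhood is {y4}, so |N(S)| = 1 < |S| = 2.
No single vertex violates Hall's condition since each has at least one neighbour, so 2 is the minimum.

2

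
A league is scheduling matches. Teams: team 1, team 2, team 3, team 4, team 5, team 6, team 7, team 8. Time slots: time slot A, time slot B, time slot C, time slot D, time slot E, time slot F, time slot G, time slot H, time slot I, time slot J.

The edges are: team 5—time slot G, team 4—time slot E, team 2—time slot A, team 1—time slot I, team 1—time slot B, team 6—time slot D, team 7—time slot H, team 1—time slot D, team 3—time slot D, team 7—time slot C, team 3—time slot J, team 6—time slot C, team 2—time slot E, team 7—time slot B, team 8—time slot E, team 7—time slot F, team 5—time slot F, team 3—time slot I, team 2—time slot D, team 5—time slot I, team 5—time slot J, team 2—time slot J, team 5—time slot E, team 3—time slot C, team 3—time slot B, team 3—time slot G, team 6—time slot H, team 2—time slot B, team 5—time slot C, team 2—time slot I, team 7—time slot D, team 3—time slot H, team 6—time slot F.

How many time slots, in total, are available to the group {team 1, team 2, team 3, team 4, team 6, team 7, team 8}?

10

The union of neighbours of {team 1, team 2, team 3, team 4, team 6, team 7, team 8} is {time slot A, time slot B, time slot C, time slot D, time slot E, time slot F, time slot G, time slot H, time slot I, time slot J}, which has 10 elements.
Since |N(S)| = 10 ≥ |S| = 7, Hall's condition holds for this subset.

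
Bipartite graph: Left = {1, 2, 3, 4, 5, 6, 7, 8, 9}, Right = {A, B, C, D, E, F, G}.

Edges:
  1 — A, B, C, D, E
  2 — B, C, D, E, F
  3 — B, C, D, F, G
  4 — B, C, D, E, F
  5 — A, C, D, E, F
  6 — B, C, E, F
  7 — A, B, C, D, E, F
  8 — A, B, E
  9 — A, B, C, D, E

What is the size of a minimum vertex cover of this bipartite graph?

The 7 edges 1–E, 2–D, 3–G, 4–B, 5–F, 6–C, 7–A form a matching, so any vertex cover needs at least 7 vertices (one per matched edge).
Conversely {3, A, B, C, D, E, F} meets every edge and has exactly 7 vertices, so 7 is optimal.

7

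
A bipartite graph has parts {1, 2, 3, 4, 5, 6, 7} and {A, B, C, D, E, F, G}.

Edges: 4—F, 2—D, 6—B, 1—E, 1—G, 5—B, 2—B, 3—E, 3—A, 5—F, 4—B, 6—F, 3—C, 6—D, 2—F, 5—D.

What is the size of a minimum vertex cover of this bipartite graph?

5

{1, 3, B, D, F} is a vertex cover of size 5: every edge has an endpoint in this set.
No smaller cover exists because 1–G, 2–D, 3–E, 4–F, 5–B is a matching of size 5, and a cover must include an endpoint of each of these disjoint edges (König's theorem).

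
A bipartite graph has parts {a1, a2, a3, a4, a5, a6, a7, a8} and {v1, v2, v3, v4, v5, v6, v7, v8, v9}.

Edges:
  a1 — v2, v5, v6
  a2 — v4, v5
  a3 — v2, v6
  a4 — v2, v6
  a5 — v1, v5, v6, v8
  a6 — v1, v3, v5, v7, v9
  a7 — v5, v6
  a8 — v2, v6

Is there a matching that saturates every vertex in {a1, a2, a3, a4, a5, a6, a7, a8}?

No

The set {a1, a3, a4, a7, a8} has only 3 neighbours ({v2, v5, v6}), so by Hall's theorem at most 6 of the 8 left vertices can be matched.
Hence no matching covers every left vertex.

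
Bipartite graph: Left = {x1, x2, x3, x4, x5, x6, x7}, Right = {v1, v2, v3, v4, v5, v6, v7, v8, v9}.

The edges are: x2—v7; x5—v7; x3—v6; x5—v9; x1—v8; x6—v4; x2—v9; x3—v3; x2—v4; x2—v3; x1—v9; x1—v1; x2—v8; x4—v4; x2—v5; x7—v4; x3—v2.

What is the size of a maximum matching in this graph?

5

For example, pair x1-v1, x2-v3, x3-v2, x4-v4, x5-v7.
The set {x4, x6, x7} has only 1 neighbour ({v4}), so by Hall's theorem at most 5 of the 7 left vertices can be matched.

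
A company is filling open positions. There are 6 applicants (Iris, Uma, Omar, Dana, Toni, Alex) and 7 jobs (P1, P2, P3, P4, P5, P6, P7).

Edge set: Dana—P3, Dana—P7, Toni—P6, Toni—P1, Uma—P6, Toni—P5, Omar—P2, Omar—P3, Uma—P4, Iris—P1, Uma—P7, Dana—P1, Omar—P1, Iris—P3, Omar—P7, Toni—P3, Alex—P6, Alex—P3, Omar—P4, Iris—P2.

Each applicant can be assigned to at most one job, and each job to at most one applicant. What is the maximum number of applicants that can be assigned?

A valid assignment of size 6: Iris→P2, Uma→P7, Omar→P3, Dana→P1, Toni→P5, Alex→P6.
This saturates every applicant, so 6 is the maximum.

6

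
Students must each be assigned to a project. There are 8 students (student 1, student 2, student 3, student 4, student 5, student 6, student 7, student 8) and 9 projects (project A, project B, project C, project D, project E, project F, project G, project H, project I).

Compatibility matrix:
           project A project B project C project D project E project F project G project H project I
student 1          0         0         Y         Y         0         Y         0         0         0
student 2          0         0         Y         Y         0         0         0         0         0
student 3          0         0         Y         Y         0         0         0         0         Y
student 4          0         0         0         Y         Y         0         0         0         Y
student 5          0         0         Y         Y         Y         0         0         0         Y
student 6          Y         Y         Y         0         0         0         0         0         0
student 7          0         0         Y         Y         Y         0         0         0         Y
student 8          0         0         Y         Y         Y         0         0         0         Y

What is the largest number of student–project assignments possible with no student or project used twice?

One maximum matching: student 1-project F, student 2-project D, student 3-project C, student 4-project E, student 5-project I, student 6-project A.
The set {student 2, student 3, student 4, student 5, student 7, student 8} has only 4 neighbours ({project C, project D, project E, project I}), so by Hall's theorem at most 6 of the 8 students can be matched.

6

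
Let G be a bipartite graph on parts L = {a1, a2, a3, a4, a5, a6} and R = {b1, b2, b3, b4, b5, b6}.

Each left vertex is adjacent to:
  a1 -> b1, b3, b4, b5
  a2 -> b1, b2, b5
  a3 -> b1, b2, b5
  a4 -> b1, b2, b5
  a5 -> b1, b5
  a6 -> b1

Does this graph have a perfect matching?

No

The set {a2, a3, a4, a5, a6} has only 3 neighbours ({b1, b2, b5}), so by Hall's theorem at most 4 of the 6 left vertices can be matched.
Hence no matching covers every left vertex.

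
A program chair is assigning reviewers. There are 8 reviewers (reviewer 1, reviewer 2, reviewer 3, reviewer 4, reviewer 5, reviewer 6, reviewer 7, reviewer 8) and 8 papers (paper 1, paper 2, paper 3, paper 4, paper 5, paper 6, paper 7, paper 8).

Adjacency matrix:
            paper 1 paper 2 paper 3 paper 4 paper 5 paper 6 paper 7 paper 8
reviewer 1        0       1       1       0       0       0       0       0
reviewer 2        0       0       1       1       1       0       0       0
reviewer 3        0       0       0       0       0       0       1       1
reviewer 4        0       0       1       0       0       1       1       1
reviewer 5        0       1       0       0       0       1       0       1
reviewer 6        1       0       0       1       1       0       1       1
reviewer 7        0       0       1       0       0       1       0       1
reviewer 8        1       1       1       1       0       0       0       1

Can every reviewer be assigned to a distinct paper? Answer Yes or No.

Yes

A valid assignment of size 8: reviewer 1–paper 3, reviewer 2–paper 5, reviewer 3–paper 8, reviewer 4–paper 7, reviewer 5–paper 2, reviewer 6–paper 1, reviewer 7–paper 6, reviewer 8–paper 4.
All 8 reviewers are covered.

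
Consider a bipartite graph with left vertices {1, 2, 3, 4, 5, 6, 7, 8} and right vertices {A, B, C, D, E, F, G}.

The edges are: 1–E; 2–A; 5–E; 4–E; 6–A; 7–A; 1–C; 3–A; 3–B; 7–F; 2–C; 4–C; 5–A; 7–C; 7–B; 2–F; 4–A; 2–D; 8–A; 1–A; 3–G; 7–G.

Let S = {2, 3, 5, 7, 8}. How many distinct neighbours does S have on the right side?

The union of neighbours of {2, 3, 5, 7, 8} is {A, B, C, D, E, F, G}, which has 7 elements.
Since |N(S)| = 7 ≥ |S| = 5, Hall's condition holds for this subset.

7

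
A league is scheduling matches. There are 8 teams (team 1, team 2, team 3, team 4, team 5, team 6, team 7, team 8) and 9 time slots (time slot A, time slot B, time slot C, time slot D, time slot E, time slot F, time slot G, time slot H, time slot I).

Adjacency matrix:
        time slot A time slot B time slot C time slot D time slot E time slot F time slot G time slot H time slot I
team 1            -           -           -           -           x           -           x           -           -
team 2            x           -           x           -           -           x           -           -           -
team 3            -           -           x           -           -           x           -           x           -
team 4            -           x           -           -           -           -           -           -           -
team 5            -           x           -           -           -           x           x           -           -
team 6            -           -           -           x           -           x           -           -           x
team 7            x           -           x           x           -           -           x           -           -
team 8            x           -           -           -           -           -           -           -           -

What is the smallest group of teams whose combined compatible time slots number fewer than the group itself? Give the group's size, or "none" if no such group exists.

A matching saturating every team exists, for instance team 1→time slot E, team 2→time slot F, team 3→time slot H, team 4→time slot B, team 5→time slot G, team 6→time slot I, team 7→time slot D, team 8→time slot A.
By Hall's marriage theorem, this means |N(S)| ≥ |S| for every subset S, so no violating subset exists.

none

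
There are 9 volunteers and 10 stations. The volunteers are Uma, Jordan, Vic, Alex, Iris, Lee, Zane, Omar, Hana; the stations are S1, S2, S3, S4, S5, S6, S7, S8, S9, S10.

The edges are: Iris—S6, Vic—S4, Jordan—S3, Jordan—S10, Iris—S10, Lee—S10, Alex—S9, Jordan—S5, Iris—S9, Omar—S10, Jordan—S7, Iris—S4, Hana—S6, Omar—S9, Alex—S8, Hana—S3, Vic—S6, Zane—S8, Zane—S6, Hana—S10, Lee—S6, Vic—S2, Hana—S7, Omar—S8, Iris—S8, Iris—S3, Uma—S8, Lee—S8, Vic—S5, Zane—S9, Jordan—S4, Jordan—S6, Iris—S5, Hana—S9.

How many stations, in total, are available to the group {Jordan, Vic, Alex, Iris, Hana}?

9

The union of neighbours of {Jordan, Vic, Alex, Iris, Hana} is {S2, S3, S4, S5, S6, S7, S8, S9, S10}, which has 9 elements.
Since |N(S)| = 9 ≥ |S| = 5, Hall's condition holds for this subset.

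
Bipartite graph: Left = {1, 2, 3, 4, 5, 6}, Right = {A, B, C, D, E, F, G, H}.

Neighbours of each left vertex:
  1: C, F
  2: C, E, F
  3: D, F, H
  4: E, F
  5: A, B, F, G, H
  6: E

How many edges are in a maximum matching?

5

A valid assignment of size 5: 1-F, 2-C, 3-D, 4-E, 5-G.
The set {1, 2, 4, 6} has only 3 neighbours ({C, E, F}), so by Hall's theorem at most 5 of the 6 left vertices can be matched.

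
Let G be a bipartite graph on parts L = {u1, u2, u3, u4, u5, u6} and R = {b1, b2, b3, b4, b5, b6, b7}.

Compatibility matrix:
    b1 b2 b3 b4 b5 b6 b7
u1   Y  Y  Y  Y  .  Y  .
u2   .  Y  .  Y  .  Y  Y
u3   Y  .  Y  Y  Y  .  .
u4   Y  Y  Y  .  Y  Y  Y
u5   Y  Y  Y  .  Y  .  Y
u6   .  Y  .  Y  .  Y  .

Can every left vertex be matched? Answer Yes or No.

Yes

A valid assignment of size 6: u1-b1, u2-b4, u3-b3, u4-b7, u5-b5, u6-b6.
All 6 left vertices are covered.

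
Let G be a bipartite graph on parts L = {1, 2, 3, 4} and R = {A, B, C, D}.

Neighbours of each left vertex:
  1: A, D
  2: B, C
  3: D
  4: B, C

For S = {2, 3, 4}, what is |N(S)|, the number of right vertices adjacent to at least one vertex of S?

The union of neighbours of {2, 3, 4} is {B, C, D}, which has 3 elements.
Since |N(S)| = 3 ≥ |S| = 3, Hall's condition holds for this subset.

3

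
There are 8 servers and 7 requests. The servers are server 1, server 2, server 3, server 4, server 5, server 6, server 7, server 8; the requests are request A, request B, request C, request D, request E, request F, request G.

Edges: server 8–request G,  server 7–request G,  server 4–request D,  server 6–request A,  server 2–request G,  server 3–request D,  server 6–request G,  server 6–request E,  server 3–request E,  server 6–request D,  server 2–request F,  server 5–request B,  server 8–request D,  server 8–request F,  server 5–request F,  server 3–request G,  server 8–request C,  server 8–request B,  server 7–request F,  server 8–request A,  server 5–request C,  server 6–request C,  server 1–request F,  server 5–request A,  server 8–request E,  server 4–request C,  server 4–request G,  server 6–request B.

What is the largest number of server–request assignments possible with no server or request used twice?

A valid assignment of size 7: server 1–request F, server 2–request G, server 3–request D, server 4–request C, server 5–request A, server 6–request B, server 8–request E.
The set {server 1, server 2, server 7} has only 2 neighbours ({request F, request G}), so by Hall's theorem at most 7 of the 8 servers can be matched.

7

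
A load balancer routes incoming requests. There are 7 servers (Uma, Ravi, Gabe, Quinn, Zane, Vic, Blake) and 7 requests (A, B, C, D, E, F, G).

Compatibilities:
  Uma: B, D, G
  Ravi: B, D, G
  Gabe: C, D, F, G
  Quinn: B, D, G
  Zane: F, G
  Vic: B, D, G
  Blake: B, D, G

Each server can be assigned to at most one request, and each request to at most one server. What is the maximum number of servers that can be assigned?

For example, pair Uma–D, Ravi–G, Gabe–C, Quinn–B, Zane–F.
The set {Uma, Ravi, Quinn, Vic, Blake} has only 3 neighbours ({B, D, G}), so by Hall's theorem at most 5 of the 7 servers can be matched.

5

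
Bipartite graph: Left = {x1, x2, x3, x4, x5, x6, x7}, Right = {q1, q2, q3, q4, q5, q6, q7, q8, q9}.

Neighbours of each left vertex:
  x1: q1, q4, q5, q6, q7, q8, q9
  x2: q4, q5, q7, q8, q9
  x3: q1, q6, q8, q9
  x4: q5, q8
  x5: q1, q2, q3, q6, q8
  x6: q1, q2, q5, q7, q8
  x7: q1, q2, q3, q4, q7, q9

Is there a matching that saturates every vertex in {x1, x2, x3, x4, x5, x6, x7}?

A valid assignment of size 7: x1→q6, x2→q4, x3→q8, x4→q5, x5→q1, x6→q7, x7→q9.
All 7 left vertices are covered.

Yes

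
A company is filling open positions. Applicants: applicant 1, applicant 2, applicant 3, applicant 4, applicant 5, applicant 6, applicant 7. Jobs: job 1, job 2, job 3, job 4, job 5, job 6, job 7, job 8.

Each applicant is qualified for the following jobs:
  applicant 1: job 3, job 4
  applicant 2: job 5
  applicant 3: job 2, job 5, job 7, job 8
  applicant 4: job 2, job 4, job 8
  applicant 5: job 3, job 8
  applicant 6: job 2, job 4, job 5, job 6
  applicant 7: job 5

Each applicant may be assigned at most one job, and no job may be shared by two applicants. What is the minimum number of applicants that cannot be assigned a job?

For example, pair applicant 1→job 3, applicant 2→job 5, applicant 3→job 7, applicant 4→job 4, applicant 5→job 8, applicant 6→job 2.
The set {applicant 2, applicant 7} has only 1 neighbour ({job 5}), so by Hall's theorem at most 6 of the 7 applicants can be matched.
That matches 6 of the 7, leaving 1 unmatched; no matching can do better.

1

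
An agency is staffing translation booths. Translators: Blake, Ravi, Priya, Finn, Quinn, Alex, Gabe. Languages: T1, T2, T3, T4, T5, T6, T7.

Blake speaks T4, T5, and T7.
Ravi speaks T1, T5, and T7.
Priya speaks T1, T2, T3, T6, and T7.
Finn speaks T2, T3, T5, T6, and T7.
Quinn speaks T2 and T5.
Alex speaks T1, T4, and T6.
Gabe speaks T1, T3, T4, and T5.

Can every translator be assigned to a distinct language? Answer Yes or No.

For example, pair Blake–T7, Ravi–T1, Priya–T3, Finn–T5, Quinn–T2, Alex–T6, Gabe–T4.
All 7 translators are covered.

Yes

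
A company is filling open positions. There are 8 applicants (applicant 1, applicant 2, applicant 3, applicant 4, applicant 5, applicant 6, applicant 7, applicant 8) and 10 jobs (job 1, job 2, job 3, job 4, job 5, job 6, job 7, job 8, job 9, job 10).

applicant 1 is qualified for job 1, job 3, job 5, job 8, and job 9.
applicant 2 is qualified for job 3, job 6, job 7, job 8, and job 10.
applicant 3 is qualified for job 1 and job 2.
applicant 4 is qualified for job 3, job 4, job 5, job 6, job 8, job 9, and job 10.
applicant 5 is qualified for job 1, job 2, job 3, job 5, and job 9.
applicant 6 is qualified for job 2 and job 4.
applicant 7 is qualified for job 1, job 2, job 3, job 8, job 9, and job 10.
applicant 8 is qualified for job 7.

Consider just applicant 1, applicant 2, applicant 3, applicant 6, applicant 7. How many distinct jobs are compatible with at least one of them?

10

The union of neighbours of {applicant 1, applicant 2, applicant 3, applicant 6, applicant 7} is {job 1, job 2, job 3, job 4, job 5, job 6, job 7, job 8, job 9, job 10}, which has 10 elements.
Since |N(S)| = 10 ≥ |S| = 5, Hall's condition holds for this subset.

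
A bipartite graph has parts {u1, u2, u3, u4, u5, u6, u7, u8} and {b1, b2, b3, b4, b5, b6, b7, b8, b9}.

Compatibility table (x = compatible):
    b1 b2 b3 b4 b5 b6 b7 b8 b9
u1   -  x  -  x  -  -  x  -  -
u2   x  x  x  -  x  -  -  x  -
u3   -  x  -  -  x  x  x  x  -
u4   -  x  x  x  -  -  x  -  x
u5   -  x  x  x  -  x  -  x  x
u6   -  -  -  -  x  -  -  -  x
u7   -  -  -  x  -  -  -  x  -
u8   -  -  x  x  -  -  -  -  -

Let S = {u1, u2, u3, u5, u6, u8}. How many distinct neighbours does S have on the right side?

The union of neighbours of {u1, u2, u3, u5, u6, u8} is {b1, b2, b3, b4, b5, b6, b7, b8, b9}, which has 9 elements.
Since |N(S)| = 9 ≥ |S| = 6, Hall's condition holds for this subset.

9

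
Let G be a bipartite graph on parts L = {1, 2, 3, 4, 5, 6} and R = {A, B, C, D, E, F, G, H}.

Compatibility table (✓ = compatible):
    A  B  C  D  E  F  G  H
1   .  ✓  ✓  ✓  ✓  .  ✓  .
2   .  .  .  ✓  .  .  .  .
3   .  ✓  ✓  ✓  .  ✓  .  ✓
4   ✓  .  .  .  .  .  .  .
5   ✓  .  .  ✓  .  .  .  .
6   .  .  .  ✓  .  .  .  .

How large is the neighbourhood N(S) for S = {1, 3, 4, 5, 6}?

The union of neighbours of {1, 3, 4, 5, 6} is {A, B, C, D, E, F, G, H}, which has 8 elements.
Since |N(S)| = 8 ≥ |S| = 5, Hall's condition holds for this subset.

8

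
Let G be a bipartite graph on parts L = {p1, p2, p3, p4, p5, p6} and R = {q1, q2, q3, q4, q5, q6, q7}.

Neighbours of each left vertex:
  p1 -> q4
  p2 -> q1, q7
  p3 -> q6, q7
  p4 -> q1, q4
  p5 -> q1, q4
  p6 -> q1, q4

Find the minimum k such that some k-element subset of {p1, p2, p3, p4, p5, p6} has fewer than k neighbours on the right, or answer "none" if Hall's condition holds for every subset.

Take S = {p1, p4, p5}. Its neighbourhood is {q1, q4}, so |N(S)| = 2 < |S| = 3.
Every subset of size less than 3 has at least as many neighbours as members, so 3 is the minimum.

3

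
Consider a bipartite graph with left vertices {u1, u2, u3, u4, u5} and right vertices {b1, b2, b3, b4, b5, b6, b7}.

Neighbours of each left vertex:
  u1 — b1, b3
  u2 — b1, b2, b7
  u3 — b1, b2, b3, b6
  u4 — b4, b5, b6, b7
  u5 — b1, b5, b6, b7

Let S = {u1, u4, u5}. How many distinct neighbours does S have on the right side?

6

The union of neighbours of {u1, u4, u5} is {b1, b3, b4, b5, b6, b7}, which has 6 elements.
Since |N(S)| = 6 ≥ |S| = 3, Hall's condition holds for this subset.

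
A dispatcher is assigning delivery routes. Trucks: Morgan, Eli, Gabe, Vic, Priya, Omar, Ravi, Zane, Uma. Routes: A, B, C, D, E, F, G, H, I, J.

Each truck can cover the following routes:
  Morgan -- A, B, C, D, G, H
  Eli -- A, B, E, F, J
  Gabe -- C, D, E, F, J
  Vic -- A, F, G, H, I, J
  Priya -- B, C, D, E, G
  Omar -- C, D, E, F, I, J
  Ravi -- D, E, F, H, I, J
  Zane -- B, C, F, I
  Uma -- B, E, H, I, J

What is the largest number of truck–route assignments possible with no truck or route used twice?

9

A valid assignment of size 9: Morgan-G, Eli-A, Gabe-C, Vic-F, Priya-E, Omar-D, Ravi-H, Zane-B, Uma-J.
This saturates every truck, so 9 is the maximum.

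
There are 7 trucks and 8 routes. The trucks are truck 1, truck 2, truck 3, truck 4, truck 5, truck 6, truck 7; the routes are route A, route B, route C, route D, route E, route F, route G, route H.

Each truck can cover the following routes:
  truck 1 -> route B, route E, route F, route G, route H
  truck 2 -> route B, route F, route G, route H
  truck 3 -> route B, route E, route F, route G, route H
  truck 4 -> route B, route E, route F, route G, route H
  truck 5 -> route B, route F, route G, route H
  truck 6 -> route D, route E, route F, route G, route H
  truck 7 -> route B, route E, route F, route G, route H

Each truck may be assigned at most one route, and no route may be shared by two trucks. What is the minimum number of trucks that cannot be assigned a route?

A valid assignment of size 6: truck 1→route H, truck 2→route F, truck 3→route G, truck 4→route E, truck 5→route B, truck 6→route D.
The set {truck 1, truck 2, truck 3, truck 4, truck 5, truck 7} has only 5 neighbours ({route B, route E, route F, route G, route H}), so by Hall's theorem at most 6 of the 7 trucks can be matched.
That matches 6 of the 7, leaving 1 unmatched; no matching can do better.

1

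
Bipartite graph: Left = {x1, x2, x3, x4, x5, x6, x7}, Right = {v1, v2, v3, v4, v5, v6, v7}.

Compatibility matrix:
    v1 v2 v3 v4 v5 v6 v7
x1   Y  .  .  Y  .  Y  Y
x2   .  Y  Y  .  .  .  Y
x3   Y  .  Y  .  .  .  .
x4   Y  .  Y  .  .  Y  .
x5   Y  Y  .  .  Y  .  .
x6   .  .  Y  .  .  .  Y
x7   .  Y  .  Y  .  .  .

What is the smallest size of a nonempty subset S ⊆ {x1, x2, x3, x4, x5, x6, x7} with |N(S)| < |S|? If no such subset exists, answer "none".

none

A matching saturating every left vertex exists, for instance x1→v4, x2→v7, x3→v1, x4→v6, x5→v5, x6→v3, x7→v2.
By Hall's marriage theorem, this means |N(S)| ≥ |S| for every subset S, so no violating subset exists.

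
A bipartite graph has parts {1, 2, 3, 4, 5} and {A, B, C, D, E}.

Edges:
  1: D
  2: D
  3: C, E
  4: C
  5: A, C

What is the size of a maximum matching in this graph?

4

One maximum matching: 1–D, 3–E, 4–C, 5–A.
The set {1, 2} has only 1 neighbour ({D}), so by Hall's theorem at most 4 of the 5 left vertices can be matched.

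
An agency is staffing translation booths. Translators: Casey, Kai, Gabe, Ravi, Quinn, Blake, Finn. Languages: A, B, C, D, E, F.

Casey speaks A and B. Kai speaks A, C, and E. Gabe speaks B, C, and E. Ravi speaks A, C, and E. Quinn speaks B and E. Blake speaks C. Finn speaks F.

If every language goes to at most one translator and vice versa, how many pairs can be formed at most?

5

A valid assignment of size 5: Casey→A, Kai→C, Gabe→B, Ravi→E, Finn→F.
The set {Casey, Kai, Gabe, Ravi, Quinn, Blake} has only 4 neighbours ({A, B, C, E}), so by Hall's theorem at most 5 of the 7 translators can be matched.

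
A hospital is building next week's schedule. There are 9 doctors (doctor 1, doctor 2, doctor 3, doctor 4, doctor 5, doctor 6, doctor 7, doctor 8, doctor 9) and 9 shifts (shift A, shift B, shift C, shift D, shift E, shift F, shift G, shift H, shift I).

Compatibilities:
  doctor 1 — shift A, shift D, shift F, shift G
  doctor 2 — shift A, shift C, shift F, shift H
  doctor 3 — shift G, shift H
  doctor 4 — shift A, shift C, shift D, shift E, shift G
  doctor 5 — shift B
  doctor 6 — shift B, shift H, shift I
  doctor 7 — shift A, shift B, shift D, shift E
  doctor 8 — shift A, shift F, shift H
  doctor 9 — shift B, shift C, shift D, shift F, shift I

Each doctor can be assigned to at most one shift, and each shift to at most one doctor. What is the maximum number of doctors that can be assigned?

9

A valid assignment of size 9: doctor 1–shift D, doctor 2–shift C, doctor 3–shift H, doctor 4–shift G, doctor 5–shift B, doctor 6–shift I, doctor 7–shift E, doctor 8–shift A, doctor 9–shift F.
This saturates every doctor, so 9 is the maximum.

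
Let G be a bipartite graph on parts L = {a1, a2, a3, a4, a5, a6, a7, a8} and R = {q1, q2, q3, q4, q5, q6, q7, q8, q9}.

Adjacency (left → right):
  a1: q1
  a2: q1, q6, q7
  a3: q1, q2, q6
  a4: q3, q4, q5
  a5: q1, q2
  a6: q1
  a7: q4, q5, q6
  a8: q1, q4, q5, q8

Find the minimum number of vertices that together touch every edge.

The 7 edges a1–q1, a2–q7, a3–q6, a4–q4, a5–q2, a7–q5, a8–q8 form a matching, so any vertex cover needs at least 7 vertices (one per matched edge).
Conversely {a2, a3, a4, a5, a7, a8, q1} meets every edge and has exactly 7 vertices, so 7 is optimal.

7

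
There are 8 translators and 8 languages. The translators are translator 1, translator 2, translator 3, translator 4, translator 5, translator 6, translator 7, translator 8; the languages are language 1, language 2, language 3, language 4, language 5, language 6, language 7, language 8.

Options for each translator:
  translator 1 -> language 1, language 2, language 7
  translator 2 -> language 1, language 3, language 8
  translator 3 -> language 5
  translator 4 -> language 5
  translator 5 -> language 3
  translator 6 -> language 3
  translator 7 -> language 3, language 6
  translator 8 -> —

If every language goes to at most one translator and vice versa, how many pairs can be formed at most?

A valid assignment of size 5: translator 1→language 7, translator 2→language 8, translator 3→language 5, translator 5→language 3, translator 7→language 6.
The set {translator 3, translator 4, translator 5, translator 6, translator 8} has only 2 neighbours ({language 3, language 5}), so by Hall's theorem at most 5 of the 8 translators can be matched.

5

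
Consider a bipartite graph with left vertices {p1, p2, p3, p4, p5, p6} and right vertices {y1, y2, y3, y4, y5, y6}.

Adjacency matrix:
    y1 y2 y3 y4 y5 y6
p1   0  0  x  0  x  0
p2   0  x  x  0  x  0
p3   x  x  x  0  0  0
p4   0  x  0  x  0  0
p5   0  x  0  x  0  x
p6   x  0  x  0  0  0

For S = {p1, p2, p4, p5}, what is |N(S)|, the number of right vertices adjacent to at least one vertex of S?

The union of neighbours of {p1, p2, p4, p5} is {y2, y3, y4, y5, y6}, which has 5 elements.
Since |N(S)| = 5 ≥ |S| = 4, Hall's condition holds for this subset.

5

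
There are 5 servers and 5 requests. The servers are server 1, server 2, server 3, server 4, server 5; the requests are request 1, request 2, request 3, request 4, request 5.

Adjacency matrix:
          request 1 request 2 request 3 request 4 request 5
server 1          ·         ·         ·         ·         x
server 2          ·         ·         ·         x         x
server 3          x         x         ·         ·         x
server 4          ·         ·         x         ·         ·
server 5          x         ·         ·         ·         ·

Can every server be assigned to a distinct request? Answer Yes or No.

One maximum matching: server 1→request 5, server 2→request 4, server 3→request 2, server 4→request 3, server 5→request 1.
Every server is matched, so this is a perfect matching.

Yes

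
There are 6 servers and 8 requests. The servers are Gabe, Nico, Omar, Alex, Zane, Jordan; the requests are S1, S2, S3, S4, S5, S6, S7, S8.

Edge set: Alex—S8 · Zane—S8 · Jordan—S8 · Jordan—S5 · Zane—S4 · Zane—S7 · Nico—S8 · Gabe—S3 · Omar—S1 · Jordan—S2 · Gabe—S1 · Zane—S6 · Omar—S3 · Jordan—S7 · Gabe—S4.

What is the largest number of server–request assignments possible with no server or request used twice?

One maximum matching: Gabe–S3, Nico–S8, Omar–S1, Zane–S4, Jordan–S2.
The set {Nico, Alex} has only 1 neighbour ({S8}), so by Hall's theorem at most 5 of the 6 servers can be matched.

5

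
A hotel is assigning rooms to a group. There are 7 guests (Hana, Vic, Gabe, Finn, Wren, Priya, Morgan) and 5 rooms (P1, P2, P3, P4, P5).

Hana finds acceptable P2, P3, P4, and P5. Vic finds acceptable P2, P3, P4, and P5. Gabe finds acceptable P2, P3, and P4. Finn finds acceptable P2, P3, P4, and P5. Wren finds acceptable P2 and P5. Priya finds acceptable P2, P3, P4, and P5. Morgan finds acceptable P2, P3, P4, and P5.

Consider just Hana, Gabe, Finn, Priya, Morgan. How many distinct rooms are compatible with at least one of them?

4

The union of neighbours of {Hana, Gabe, Finn, Priya, Morgan} is {P2, P3, P4, P5}, which has 4 elements.
Since |N(S)| = 4 < |S| = 5, Hall's condition fails for this subset.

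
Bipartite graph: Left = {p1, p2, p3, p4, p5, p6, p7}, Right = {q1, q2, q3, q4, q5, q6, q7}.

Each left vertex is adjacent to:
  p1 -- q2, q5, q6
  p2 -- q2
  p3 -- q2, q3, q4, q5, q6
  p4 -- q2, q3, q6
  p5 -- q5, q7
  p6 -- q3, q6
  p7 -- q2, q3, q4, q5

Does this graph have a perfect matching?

No

The set {p1, p2, p3, p4, p6, p7} has only 5 neighbours ({q2, q3, q4, q5, q6}), so by Hall's theorem at most 6 of the 7 left vertices can be matched.
Hence no matching covers every left vertex.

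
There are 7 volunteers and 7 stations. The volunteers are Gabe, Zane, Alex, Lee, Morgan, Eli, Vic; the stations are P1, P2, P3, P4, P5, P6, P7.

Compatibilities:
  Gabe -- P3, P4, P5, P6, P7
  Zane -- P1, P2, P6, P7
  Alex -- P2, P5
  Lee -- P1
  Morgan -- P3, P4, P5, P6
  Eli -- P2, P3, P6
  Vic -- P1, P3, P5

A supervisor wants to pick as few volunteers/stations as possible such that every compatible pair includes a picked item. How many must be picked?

{Gabe, Zane, Alex, Lee, Morgan, Eli, Vic} is a vertex cover of size 7: every edge has an endpoint in this set.
No smaller cover exists because Gabe–P4, Zane–P7, Alex–P2, Lee–P1, Morgan–P6, Eli–P3, Vic–P5 is a matching of size 7, and a cover must include an endpoint of each of these disjoint edges (König's theorem).

7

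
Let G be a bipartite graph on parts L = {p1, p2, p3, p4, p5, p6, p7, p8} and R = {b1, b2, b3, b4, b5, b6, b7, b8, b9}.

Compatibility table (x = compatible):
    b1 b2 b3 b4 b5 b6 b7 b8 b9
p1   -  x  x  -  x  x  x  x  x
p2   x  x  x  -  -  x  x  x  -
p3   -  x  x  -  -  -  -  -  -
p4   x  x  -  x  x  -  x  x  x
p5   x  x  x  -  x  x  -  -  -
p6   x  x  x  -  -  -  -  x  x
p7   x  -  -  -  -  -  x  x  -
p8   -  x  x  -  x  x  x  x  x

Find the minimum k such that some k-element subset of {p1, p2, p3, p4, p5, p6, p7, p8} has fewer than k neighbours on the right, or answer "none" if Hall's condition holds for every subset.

A matching saturating every left vertex exists, for instance p1→b2, p2→b1, p3→b3, p4→b5, p5→b6, p6→b9, p7→b8, p8→b7.
By Hall's marriage theorem, this means |N(S)| ≥ |S| for every subset S, so no violating subset exists.

none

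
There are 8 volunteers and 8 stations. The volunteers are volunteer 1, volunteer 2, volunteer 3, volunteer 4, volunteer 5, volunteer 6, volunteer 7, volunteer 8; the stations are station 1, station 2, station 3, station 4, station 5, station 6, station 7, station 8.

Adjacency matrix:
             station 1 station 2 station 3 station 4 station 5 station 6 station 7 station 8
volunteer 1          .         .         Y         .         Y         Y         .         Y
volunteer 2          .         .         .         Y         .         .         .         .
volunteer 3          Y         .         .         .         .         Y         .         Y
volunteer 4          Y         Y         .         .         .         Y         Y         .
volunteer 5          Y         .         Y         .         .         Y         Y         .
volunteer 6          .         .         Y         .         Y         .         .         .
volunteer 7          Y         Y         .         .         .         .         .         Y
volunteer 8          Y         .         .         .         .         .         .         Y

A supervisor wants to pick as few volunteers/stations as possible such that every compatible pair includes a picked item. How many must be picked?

8

{volunteer 1, volunteer 2, volunteer 3, volunteer 4, volunteer 5, volunteer 6, volunteer 7, volunteer 8} is a vertex cover of size 8: every edge has an endpoint in this set.
No smaller cover exists because volunteer 1–station 3, volunteer 2–station 4, volunteer 3–station 6, volunteer 4–station 2, volunteer 5–station 7, volunteer 6–station 5, volunteer 7–station 8, volunteer 8–station 1 is a matching of size 8, and a cover must include an endpoint of each of these disjoint edges (König's theorem).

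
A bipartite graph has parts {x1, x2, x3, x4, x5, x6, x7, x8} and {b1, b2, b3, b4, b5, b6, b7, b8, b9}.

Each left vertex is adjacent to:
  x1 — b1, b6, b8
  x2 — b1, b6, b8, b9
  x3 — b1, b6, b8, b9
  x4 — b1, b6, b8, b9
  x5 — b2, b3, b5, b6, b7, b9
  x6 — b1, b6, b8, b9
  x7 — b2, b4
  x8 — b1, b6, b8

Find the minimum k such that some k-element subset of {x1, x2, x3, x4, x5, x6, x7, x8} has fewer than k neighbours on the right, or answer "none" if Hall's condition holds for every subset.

Take S = {x1, x2, x3, x4, x6}. Its neighbourhood is {b1, b6, b8, b9}, so |N(S)| = 4 < |S| = 5.
Every subset of size less than 5 has at least as many neighbours as members, so 5 is the minimum.

5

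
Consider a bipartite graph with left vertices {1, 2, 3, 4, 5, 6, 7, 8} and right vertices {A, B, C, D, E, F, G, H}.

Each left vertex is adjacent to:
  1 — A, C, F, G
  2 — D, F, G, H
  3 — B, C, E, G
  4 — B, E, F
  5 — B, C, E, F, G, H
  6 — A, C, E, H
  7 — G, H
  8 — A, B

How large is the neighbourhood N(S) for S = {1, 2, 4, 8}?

The union of neighbours of {1, 2, 4, 8} is {A, B, C, D, E, F, G, H}, which has 8 elements.
Since |N(S)| = 8 ≥ |S| = 4, Hall's condition holds for this subset.

8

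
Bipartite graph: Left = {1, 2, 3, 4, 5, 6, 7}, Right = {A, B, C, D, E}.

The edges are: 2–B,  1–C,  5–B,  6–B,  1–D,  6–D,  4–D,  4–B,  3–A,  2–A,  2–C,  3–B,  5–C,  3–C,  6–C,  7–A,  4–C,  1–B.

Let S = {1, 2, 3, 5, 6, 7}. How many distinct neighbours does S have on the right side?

The union of neighbours of {1, 2, 3, 5, 6, 7} is {A, B, C, D}, which has 4 elements.
Since |N(S)| = 4 < |S| = 6, Hall's condition fails for this subset.

4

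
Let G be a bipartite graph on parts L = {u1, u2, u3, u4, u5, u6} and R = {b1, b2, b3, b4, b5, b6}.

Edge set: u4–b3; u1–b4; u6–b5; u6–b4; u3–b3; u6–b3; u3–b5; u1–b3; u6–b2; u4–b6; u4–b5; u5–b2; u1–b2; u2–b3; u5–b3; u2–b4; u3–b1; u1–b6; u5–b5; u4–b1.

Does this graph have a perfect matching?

Yes

A valid assignment of size 6: u1→b6, u2→b4, u3→b1, u4→b5, u5→b2, u6→b3.
All 6 left vertices are covered.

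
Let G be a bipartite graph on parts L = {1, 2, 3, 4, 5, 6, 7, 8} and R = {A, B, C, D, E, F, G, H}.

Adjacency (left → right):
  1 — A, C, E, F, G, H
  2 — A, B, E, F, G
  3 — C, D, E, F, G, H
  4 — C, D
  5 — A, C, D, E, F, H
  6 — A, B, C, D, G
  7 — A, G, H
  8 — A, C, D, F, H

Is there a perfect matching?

One maximum matching: 1-C, 2-B, 3-F, 4-D, 5-E, 6-G, 7-H, 8-A.
All 8 left vertices are covered.

Yes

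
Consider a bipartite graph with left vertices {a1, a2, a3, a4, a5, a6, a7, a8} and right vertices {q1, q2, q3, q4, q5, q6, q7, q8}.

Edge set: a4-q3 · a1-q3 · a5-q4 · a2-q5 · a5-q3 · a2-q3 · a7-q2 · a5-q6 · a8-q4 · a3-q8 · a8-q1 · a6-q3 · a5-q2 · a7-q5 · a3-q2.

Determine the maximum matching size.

6

One maximum matching: a1–q3, a2–q5, a3–q8, a5–q6, a7–q2, a8–q4.
The set {a1, a4, a6} has only 1 neighbour ({q3}), so by Hall's theorem at most 6 of the 8 left vertices can be matched.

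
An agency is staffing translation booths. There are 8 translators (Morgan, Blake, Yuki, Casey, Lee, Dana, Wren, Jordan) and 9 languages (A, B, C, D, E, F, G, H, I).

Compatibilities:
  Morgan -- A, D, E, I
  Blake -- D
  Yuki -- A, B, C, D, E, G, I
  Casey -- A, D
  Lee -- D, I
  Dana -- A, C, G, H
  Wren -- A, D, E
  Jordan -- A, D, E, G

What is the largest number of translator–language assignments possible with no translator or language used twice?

7

One maximum matching: Morgan-E, Blake-D, Yuki-B, Casey-A, Lee-I, Dana-C, Jordan-G.
The set {Morgan, Blake, Casey, Lee, Wren} has only 4 neighbours ({A, D, E, I}), so by Hall's theorem at most 7 of the 8 translators can be matched.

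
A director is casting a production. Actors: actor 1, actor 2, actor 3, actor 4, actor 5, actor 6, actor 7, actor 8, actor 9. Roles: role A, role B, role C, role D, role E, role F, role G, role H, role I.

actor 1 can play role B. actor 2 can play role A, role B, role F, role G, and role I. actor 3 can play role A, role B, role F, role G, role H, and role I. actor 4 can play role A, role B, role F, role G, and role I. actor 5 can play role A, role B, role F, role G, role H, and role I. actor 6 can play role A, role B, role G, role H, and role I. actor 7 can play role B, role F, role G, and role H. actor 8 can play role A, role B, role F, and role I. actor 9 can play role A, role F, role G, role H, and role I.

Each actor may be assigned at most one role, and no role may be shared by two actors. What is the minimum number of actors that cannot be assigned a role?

3

One maximum matching: actor 1→role B, actor 2→role A, actor 3→role H, actor 4→role I, actor 5→role F, actor 6→role G.
The set {actor 1, actor 2, actor 3, actor 4, actor 5, actor 6, actor 7, actor 8, actor 9} has only 6 neighbours ({role A, role B, role F, role G, role H, role I}), so by Hall's theorem at most 6 of the 9 actors can be matched.
That matches 6 of the 9, leaving 3 unmatched; no matching can do better.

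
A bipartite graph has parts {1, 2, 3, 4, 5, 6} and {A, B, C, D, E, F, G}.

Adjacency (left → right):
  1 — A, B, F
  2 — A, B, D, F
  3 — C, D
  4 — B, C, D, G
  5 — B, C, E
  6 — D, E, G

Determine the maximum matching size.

6

For example, pair 1–A, 2–F, 3–C, 4–G, 5–B, 6–E.
All 6 left vertices are matched, so no larger matching exists.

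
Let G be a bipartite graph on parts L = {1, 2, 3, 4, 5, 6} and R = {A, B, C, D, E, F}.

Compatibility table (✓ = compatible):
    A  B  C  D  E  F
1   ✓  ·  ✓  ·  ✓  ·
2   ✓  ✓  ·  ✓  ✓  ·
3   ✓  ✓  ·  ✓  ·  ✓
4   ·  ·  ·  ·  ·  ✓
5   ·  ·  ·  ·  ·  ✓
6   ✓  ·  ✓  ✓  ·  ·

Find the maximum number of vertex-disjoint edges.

5

A valid assignment of size 5: 1→E, 2→B, 3→D, 4→F, 6→C.
The set {4, 5} has only 1 neighbour ({F}), so by Hall's theorem at most 5 of the 6 left vertices can be matched.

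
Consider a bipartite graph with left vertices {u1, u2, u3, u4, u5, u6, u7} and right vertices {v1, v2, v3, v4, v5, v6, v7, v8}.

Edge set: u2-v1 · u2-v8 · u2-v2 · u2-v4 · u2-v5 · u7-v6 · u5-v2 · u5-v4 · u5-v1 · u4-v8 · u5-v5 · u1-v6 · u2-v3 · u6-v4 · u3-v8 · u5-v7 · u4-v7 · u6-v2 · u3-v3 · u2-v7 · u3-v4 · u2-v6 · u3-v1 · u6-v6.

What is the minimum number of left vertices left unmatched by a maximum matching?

1

A valid assignment of size 6: u1-v6, u2-v8, u3-v4, u4-v7, u5-v1, u6-v2.
The set {u1, u7} has only 1 neighbour ({v6}), so by Hall's theorem at most 6 of the 7 left vertices can be matched.
That matches 6 of the 7, leaving 1 unmatched; no matching can do better.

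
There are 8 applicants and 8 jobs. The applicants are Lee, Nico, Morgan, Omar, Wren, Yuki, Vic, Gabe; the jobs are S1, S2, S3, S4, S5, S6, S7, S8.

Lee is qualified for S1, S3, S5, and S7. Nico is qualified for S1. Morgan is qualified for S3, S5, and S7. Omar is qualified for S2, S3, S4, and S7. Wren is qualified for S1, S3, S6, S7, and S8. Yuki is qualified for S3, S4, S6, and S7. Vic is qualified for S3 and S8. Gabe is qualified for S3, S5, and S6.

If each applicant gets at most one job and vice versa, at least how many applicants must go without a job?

0

For example, pair Lee→S5, Nico→S1, Morgan→S3, Omar→S2, Wren→S7, Yuki→S4, Vic→S8, Gabe→S6.
All 8 applicants are matched, so no larger matching exists.
That matches 8 of the 8, leaving 0 unmatched; no matching can do better.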